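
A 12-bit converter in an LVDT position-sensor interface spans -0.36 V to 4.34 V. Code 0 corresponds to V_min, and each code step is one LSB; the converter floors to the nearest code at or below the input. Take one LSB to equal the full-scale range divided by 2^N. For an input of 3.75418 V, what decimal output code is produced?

3585

Span: 4.34 V − (-0.36 V) = 4.7 V. LSB = 4.7 V / 2^12 ≈ 1.147 mV.
(V_in − V_min) × 2^12/range = (3.75418 − (-0.36)) × 4096/4.7 = 3585.464.
Floor → code = 3585.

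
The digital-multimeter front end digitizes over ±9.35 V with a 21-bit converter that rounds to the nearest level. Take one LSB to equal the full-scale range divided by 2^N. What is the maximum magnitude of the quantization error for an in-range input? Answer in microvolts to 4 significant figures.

The full-scale span is 9.35 − (-9.35) = 18.7 V.
LSB = 18.7 V / 2^21 = 8.91685 µV.
A rounding quantizer has |error| ≤ LSB/2 = 4.458 µV.

4.458 µV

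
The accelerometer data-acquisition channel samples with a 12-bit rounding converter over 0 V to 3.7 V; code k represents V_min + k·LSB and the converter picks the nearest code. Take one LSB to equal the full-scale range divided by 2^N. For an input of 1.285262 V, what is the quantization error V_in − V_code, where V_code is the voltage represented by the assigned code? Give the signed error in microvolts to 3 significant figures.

−163 µV

Span = 3.7 V. LSB = 3.7 V / 2^12 ≈ 0.9033 mV.
(V_in − V_min)/LSB = (1.285262 − (0)) × 4096/3.7 = 1422.8198 → nearest code k = 1423.
V_code = 0 + (1423/4096) × 3.7 = 1.285424805 V.
Error = V_in − V_code = 1.285262 − (1.285424805) = −163 µV.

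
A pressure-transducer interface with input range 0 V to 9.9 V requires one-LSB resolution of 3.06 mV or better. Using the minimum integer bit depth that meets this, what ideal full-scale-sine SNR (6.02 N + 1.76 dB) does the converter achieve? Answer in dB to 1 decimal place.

74.0 dB

V_FS = 9.9 V.
Levels needed ≥ 9.9/3.06 mV = 3235. 2^12 = 4096 suffices, so N_min = 12.
6.02(12) + 1.76 = 74.00 dB.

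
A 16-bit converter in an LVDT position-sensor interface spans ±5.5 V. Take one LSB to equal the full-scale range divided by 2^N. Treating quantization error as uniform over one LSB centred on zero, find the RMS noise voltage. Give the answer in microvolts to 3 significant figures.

Span: 5.5 V − (-5.5 V) = 11 V.
LSB = 11 V ÷ 2^16 = 11/65536 V = 167.85 µV.
RMS of a uniform error over width LSB is LSB/√12 = 48.5 µV.

48.5 µV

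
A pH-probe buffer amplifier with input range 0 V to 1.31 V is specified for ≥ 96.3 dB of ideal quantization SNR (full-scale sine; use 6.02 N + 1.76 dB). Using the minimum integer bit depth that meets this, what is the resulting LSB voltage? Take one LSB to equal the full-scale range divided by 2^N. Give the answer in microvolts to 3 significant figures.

20.0 µV

Span = 1.31 V.
N ≥ (96.3 − 1.76)/6.02 = 15.704 → N_min = 16.
Step size = 1.31/65536 V = 20.0 µV.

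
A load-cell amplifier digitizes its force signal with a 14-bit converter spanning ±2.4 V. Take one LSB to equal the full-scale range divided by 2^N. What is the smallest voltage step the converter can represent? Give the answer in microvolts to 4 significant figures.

Full-scale range = 2.4 V − (-2.4 V) = 4.8 V.
There are 2^14 = 16384 steps.
Step size = 4.8/16384 V = 293.0 µV.

293.0 µV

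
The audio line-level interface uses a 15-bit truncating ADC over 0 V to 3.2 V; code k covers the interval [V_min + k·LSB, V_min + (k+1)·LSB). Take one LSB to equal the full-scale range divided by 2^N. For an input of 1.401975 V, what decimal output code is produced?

14356

Span = 3.2 V. LSB = 3.2 V / 2^15 ≈ 97.66 µV.
(V_in − V_min) × 2^15/range = (1.401975 − (0)) × 32768/3.2 = 14356.224.
Floor → code = 14356.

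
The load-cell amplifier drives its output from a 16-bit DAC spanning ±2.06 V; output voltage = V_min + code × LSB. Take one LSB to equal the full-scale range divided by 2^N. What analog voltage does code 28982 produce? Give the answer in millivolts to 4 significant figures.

Full-scale range = 2.06 V − (-2.06 V) = 4.12 V. LSB = 4.12 V / 2^16.
Output = V_min + (28982/65536) × range = -2.06 + 0.442230 × 4.12 V
      = -2.06 V + 1.82199 V = -0.238011 V.

-238.0 mV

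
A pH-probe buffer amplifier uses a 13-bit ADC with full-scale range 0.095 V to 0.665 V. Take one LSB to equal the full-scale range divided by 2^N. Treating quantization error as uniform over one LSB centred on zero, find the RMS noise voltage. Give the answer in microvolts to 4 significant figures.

Range = 0.665 − (0.095) = 0.57 V.
Step size = 0.57/8192 V = 69.5801 µV.
RMS of a uniform error over width LSB is LSB/√12 = 20.09 µV.

20.09 µV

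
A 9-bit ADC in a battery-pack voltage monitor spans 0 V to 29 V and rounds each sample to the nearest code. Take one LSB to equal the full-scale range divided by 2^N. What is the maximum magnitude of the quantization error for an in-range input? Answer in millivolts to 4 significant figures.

Full-scale range = 29 V.
One LSB is 29 V / 512 = 56.6406 mV.
Worst-case error for round-to-nearest is half an LSB: 28.32 mV.

28.32 mV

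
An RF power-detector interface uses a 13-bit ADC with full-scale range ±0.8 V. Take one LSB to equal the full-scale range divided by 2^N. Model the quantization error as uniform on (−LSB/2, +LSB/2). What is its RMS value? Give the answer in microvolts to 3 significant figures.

Span: 0.8 V − (-0.8 V) = 1.6 V.
LSB = 1.6 V ÷ 2^13 = 1.6/8192 V = 195.31 µV.
V_rms = LSB/√12 = 195.31 µV / √12 = 56.4 µV.

56.4 µV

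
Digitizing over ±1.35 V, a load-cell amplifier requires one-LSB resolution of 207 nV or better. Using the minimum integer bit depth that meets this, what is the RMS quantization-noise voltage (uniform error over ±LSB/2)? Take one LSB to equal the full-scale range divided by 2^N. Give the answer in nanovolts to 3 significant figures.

46.5 nV

The full-scale span is 1.35 − (-1.35) = 2.7 V.
Levels needed ≥ 2.7/207 nV = 1.304e7. 2^24 = 16777216 suffices, so N_min = 24.
LSB = 2.7 V / 2^24 = 160.93 nV.
V_rms = LSB/√12 = 46.5 nV.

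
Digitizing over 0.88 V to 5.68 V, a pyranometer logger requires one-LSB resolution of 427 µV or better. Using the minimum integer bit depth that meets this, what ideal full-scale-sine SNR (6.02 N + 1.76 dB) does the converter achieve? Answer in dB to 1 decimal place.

Span: 5.68 V − (0.88 V) = 4.8 V.
Required number of levels: 4.8/427 µV = 11241; smallest N with 2^N ≥ that is 14.
6.02(14) + 1.76 = 86.04 dB.

86.0 dB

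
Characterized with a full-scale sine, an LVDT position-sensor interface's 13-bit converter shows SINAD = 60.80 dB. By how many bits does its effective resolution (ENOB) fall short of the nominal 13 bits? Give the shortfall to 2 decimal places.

Effective bits = (60.80 − 1.76)/6.02 = 9.8073.
Lost resolution: 13 − 9.8073 = 3.1927 bits.

3.19 bits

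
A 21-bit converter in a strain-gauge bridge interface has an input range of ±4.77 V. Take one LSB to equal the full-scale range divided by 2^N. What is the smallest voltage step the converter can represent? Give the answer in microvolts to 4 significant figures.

4.549 µV

Range = 4.77 − (-4.77) = 9.54 V.
Number of codes = 2^21 = 2097152.
LSB = 9.54 V / 2^21 = 4.549 µV.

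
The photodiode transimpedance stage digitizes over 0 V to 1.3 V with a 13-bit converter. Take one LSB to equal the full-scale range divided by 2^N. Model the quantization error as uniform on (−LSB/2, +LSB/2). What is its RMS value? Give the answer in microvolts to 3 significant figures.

45.8 µV

Range is 1.3 V.
Step size = 1.3/8192 V = 158.69 µV.
σ_q = LSB/√12 = 158.69 µV/3.4641 = 45.8 µV.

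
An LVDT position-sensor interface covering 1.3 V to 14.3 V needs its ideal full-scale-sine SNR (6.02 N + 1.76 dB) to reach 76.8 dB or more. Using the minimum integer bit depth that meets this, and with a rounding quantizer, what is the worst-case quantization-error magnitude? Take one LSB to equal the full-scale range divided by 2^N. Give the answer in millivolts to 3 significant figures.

Span: 14.3 V − (1.3 V) = 13 V.
N ≥ (76.8 − 1.76)/6.02 = 12.465 → N_min = 13.
LSB = 13 V ÷ 2^13 = 13/8192 V = 1.5869 mV.
Max error for round-to-nearest is LSB/2 = 0.793 mV.

0.793 mV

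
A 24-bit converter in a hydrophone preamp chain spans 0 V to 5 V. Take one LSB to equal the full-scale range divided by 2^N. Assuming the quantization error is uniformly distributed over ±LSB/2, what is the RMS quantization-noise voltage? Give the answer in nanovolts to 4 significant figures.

86.03 nV

V_FS = 5 V.
One LSB is 5 V / 16777216 = 298.023 nV.
V_rms = LSB/√12 = 298.023 nV / √12 = 86.03 nV.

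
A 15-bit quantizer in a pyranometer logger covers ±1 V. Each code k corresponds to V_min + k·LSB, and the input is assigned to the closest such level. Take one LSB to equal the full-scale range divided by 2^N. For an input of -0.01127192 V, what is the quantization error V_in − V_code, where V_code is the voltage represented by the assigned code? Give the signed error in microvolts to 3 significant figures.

+19.6 µV

Span: 1 V − (-1 V) = 2 V. LSB = 2 V / 2^15 ≈ 61.04 µV.
(V_in − V_min)/LSB = (-0.01127192 − (-1)) × 32768/2 = 16199.3209 → nearest code k = 16199.
V_code = -1 + (16199/32768) × 2 = -0.011291503906 V.
e = -0.01127192 − (-0.011291503906) = +19.6 µV.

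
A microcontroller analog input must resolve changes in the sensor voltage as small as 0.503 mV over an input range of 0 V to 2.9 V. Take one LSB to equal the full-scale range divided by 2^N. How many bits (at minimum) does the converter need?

13 bits

Span = 2.9 V.
2.9 V / 0.503 mV = 5765. Since 2^12 = 4096 and 2^13 = 8192, N = 13.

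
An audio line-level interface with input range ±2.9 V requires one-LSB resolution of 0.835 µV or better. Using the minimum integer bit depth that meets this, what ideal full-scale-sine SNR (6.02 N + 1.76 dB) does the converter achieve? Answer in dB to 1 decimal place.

140.2 dB

The full-scale span is 2.9 − (-2.9) = 5.8 V.
Need 2^N ≥ 5.8 V / 0.835 µV = 6.946e6 → N_min = 23.
SNR = 6.02 × 23 + 1.76 = 140.22 dB.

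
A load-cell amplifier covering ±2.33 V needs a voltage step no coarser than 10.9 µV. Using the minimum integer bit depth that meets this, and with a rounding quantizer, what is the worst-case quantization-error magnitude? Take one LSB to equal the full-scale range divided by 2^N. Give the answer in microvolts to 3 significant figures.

The full-scale span is 2.33 − (-2.33) = 4.66 V.
4.66 V / 10.9 µV = 427500. Since 2^18 = 262144 and 2^19 = 524288, N = 19.
Step size = 4.66/524288 V = 8.8882 µV.
Half an LSB is 4.44 µV.

4.44 µV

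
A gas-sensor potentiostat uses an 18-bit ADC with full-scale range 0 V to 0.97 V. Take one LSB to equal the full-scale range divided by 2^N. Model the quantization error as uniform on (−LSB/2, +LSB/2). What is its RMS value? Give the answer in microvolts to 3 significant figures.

1.07 µV

Range is 0.97 V.
LSB = 0.97 V ÷ 2^18 = 0.97/262144 V = 3.7003 µV.
For a uniform distribution on [−LSB/2, +LSB/2], V_rms = LSB/√12 = 3.7003 µV/3.4641 = 1.07 µV.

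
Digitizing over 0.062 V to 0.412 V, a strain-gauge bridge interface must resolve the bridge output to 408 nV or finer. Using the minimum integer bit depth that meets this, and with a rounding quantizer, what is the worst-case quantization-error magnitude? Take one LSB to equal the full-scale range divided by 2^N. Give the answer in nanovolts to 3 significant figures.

167 nV

Full-scale range = 0.412 V − (0.062 V) = 0.35 V.
0.35 V / 408 nV = 857800. Since 2^19 = 524288 and 2^20 = 1048576, N = 20.
One LSB is 0.35 V / 1048576 = 333.79 nV.
|e|_max = LSB/2 = 167 nV.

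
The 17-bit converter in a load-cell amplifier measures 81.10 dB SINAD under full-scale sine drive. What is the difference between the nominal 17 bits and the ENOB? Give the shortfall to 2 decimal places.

3.82 bits

Effective bits = (81.10 − 1.76)/6.02 = 13.1794.
Shortfall = 17 − 13.1794 = 3.8206 bits.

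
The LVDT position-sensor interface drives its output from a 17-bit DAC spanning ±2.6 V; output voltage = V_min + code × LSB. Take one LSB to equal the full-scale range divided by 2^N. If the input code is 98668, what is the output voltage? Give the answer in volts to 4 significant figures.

1.314 V

Full-scale range = 2.6 V − (-2.6 V) = 5.2 V. LSB = 5.2 V / 2^17.
Output = V_min + (98668/131072) × range = -2.6 + 0.752777 × 5.2 V
      = -2.6 V + 3.91444 V = 1.31444 V.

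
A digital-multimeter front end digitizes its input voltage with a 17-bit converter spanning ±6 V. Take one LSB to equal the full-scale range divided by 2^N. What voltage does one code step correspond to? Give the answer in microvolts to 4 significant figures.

91.55 µV

Full-scale range = 6 V − (-6 V) = 12 V.
2^17 = 131072 levels.
LSB = 12 V ÷ 2^17 = 12/131072 V = 91.55 µV.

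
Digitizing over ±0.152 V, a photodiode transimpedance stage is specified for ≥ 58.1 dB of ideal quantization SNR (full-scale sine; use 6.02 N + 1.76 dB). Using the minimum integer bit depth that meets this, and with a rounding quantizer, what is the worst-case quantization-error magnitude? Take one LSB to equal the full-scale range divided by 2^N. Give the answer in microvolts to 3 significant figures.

148 µV

The full-scale span is 0.152 − (-0.152) = 0.304 V.
Required N = ⌈(58.1 − 1.76)/6.02⌉ = ⌈9.359⌉ = 10.
One LSB is 0.304 V / 1024 = 296.88 µV.
|e|_max = LSB/2 = 148 µV.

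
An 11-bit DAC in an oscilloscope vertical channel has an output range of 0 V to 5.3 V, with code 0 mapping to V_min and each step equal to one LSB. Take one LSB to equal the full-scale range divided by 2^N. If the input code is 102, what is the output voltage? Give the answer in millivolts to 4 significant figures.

Range is 5.3 V. LSB = 5.3 V / 2^11.
V_out = V_min + code × LSB = 0 V + 102 × 5.3 V / 2048
      = 0 V + 0.263965 V = 0.263965 V.

264.0 mV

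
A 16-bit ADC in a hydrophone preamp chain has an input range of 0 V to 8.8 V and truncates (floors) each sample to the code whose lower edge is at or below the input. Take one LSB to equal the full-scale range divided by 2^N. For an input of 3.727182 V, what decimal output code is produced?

Span = 8.8 V. LSB = 8.8 V / 2^16 ≈ 134.3 µV.
(V_in − V_min) × 2^16/range = (3.727182 − (0)) × 65536/8.8 = 27757.341.
Floor → code = 27757.

27757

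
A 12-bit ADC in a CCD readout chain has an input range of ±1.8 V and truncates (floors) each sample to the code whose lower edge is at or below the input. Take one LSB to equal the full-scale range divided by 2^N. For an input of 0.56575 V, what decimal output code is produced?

2691

Full-scale range = 1.8 V − (-1.8 V) = 3.6 V. LSB = 3.6 V / 2^12 ≈ 0.8789 mV.
code = ⌊(V_in − V_min)/LSB⌋ = ⌊(V_in − V_min) × 2^12 / range⌋
     = ⌊(0.56575 − (-1.8)) × 4096 / 3.6⌋ = ⌊2.36575 × 4096/3.6⌋
     = ⌊2691.698⌋ = 2691.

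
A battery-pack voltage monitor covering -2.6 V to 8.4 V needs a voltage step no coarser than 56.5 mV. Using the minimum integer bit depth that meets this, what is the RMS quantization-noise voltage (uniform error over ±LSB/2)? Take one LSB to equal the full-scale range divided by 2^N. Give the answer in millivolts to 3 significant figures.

Full-scale range = 8.4 V − (-2.6 V) = 11 V.
Required number of levels: 11/56.5 mV = 194.69; smallest N with 2^N ≥ that is 8.
LSB = 11 V ÷ 2^8 = 11/256 V = 42.969 mV.
σ_q = LSB/√12 = 42.969 mV/3.4641 = 12.4 mV.

12.4 mV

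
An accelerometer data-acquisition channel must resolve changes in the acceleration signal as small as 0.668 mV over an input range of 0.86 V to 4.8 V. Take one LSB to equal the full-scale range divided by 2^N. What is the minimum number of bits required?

Full-scale range = 4.8 V − (0.86 V) = 3.94 V.
3.94 V / 0.668 mV = 5898. Since 2^12 = 4096 and 2^13 = 8192, N = 13.

13 bits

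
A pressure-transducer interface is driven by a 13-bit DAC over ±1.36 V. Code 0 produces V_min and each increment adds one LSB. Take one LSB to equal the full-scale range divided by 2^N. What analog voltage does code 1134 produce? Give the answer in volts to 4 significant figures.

The full-scale span is 1.36 − (-1.36) = 2.72 V. LSB = 2.72 V / 2^13.
Output = V_min + (1134/8192) × range = -1.36 + 0.138428 × 2.72 V
      = -1.36 + 0.376523 = -0.983477 V.

-0.9835 V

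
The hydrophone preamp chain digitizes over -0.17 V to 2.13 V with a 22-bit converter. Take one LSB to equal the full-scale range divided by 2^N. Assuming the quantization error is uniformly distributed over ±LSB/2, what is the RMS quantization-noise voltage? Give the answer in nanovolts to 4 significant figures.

158.3 nV

Range = 2.13 − (-0.17) = 2.3 V.
LSB = 2.3 V / 2^22 = 0.548363 µV.
σ_q = LSB/√12 = 0.548363 µV/3.4641 = 158.3 nV.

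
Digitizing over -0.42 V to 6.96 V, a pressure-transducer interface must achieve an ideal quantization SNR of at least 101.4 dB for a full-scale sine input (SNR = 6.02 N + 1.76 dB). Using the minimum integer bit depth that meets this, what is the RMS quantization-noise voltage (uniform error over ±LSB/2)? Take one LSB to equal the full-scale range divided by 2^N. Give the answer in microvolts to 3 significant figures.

Span: 6.96 V − (-0.42 V) = 7.38 V.
6.02 N + 1.76 ≥ 101.4 gives N ≥ 16.551, so the minimum integer is 17.
LSB = 7.38 V ÷ 2^17 = 7.38/131072 V = 56.305 µV.
RMS noise = LSB/√12 = 16.3 µV.

16.3 µV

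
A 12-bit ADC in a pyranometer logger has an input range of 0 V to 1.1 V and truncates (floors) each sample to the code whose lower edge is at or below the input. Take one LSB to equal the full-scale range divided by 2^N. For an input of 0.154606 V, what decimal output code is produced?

575

Range is 1.1 V. LSB = 1.1 V / 2^12 ≈ 268.6 µV.
(V_in − V_min) × 2^12/range = (0.154606 − (0)) × 4096/1.1 = 575.697.
Floor → code = 575.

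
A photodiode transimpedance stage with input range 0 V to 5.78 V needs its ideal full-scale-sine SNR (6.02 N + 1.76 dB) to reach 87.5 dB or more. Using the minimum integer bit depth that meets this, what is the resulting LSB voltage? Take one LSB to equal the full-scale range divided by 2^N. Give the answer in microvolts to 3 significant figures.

Full-scale range = 5.78 V.
N ≥ (87.5 − 1.76)/6.02 = 14.243 → N_min = 15.
Step size = 5.78/32768 V = 176 µV.

176 µV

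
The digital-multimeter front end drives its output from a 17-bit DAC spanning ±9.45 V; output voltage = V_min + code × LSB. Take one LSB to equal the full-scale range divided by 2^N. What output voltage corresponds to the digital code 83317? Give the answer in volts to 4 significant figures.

2.564 V

Range = 9.45 − (-9.45) = 18.9 V. LSB = 18.9 V / 2^17.
V_out = -9.45 + 83317 × (18.9/131072) V
      = -9.45 + 12.0139 = 2.56394 V.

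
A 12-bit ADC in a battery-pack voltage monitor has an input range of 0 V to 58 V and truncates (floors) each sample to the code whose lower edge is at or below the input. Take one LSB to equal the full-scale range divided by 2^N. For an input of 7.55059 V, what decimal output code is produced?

Span = 58 V. LSB = 58 V / 2^12 ≈ 14.16 mV.
(V_in − V_min) × 2^12/range = (7.55059 − (0)) × 4096/58 = 533.228.
Floor → code = 533.

533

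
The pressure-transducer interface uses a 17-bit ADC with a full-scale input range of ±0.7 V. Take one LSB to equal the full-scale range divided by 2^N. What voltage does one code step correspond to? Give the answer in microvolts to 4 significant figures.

10.68 µV

The full-scale span is 0.7 − (-0.7) = 1.4 V.
2^17 = 131072 levels.
Step size = 1.4/131072 V = 10.68 µV.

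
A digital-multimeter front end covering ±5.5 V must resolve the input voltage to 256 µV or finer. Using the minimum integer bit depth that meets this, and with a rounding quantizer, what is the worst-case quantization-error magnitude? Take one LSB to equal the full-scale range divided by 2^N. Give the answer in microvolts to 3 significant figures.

Span: 5.5 V − (-5.5 V) = 11 V.
Levels needed ≥ 11/256 µV = 42970. 2^16 = 65536 suffices, so N_min = 16.
LSB = 11 V / 2^16 = 167.85 µV.
Half an LSB is 83.9 µV.

83.9 µV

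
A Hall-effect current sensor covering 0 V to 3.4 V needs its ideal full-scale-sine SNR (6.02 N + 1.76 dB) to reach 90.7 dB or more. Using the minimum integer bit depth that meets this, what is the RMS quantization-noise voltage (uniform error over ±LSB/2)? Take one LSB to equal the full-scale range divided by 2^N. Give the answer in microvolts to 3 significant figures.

Full-scale range = 3.4 V.
Solving 6.02 N ≥ 90.7 − 1.76: N ≥ 14.774. Round up → N = 15.
LSB = 3.4 V ÷ 2^15 = 3.4/32768 V = 103.76 µV.
V_rms = LSB/√12 = 30.0 µV.

30.0 µV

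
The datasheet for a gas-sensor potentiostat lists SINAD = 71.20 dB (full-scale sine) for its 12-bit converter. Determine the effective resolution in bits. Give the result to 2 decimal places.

11.53 bits

Inverting SNR = 6.02 N + 1.76: N_eff = (71.20 − 1.76)/6.02 = 11.5349.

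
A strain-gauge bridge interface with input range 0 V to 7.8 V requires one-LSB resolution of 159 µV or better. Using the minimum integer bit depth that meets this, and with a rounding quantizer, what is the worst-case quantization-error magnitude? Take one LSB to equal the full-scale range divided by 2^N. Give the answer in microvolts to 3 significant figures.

59.5 µV

Range is 7.8 V.
Levels needed ≥ 7.8/159 µV = 49060. 2^16 = 65536 suffices, so N_min = 16.
Step size = 7.8/65536 V = 119.02 µV.
Half an LSB is 59.5 µV.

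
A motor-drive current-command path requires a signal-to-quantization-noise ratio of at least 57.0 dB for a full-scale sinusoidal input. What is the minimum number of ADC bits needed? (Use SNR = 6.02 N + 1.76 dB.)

10 bits

6.02 N + 1.76 ≥ 57.0 gives N ≥ 9.176, so the minimum integer is 10.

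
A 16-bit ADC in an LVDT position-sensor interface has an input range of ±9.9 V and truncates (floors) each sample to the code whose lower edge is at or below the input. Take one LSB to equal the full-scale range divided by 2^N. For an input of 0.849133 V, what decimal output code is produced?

Range = 9.9 − (-9.9) = 19.8 V. LSB = 19.8 V / 2^16 ≈ 302.1 µV.
code = ⌊(V_in − V_min)/LSB⌋ = ⌊(V_in − V_min) × 2^16 / range⌋
     = ⌊(0.849133 − (-9.9)) × 65536 / 19.8⌋ = ⌊10.749133 × 65536/19.8⌋
     = ⌊35578.544⌋ = 35578.

35578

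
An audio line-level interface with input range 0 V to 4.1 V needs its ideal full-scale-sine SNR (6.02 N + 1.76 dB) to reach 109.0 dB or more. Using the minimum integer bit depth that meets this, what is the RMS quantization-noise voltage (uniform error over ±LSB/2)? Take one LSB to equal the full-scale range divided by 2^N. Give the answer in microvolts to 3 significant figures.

Span = 4.1 V.
6.02 N + 1.76 ≥ 109.0 gives N ≥ 17.814, so the minimum integer is 18.
LSB = 4.1 V ÷ 2^18 = 4.1/262144 V = 15.640 µV.
V_rms = LSB/√12 = 4.51 µV.

4.51 µV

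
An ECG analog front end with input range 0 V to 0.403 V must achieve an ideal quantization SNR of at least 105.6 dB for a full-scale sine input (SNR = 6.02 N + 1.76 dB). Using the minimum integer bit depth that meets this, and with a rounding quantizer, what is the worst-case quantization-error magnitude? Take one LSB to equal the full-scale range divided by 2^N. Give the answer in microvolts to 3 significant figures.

0.769 µV

Range is 0.403 V.
N ≥ (105.6 − 1.76)/6.02 = 17.249 → N_min = 18.
Step size = 0.403/262144 V = 1.5373 µV.
Max error for round-to-nearest is LSB/2 = 0.769 µV.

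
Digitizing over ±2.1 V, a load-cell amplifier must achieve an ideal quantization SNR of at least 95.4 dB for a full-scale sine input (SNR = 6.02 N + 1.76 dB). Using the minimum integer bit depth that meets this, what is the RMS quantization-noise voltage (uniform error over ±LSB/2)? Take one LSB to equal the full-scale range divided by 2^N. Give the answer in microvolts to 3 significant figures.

18.5 µV

Range = 2.1 − (-2.1) = 4.2 V.
N ≥ (95.4 − 1.76)/6.02 = 15.555 → N_min = 16.
LSB = 4.2 V ÷ 2^16 = 4.2/65536 V = 64.087 µV.
RMS noise = LSB/√12 = 18.5 µV.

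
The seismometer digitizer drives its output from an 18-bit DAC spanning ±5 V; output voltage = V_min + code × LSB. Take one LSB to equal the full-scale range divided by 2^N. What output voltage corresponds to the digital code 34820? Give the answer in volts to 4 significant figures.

The full-scale span is 5 − (-5) = 10 V. LSB = 10 V / 2^18.
Output = V_min + (34820/262144) × range = -5 + 0.132828 × 10 V
      = -5 + 1.32828 = -3.67172 V.

-3.672 V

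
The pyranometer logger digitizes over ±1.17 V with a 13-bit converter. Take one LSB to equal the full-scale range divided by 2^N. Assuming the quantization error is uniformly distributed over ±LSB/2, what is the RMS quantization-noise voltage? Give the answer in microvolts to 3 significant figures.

Range = 1.17 − (-1.17) = 2.34 V.
One LSB is 2.34 V / 8192 = 285.64 µV.
For a uniform distribution on [−LSB/2, +LSB/2], V_rms = LSB/√12 = 285.64 µV/3.4641 = 82.5 µV.

82.5 µV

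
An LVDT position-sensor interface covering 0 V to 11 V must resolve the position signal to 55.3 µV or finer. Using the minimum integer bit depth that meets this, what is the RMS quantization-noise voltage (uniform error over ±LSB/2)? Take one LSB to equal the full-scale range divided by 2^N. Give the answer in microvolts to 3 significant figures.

Span = 11 V.
Required number of levels: 11/55.3 µV = 198920; smallest N with 2^N ≥ that is 18.
LSB = 11 V ÷ 2^18 = 11/262144 V = 41.962 µV.
V_rms = LSB/√12 = 12.1 µV.

12.1 µV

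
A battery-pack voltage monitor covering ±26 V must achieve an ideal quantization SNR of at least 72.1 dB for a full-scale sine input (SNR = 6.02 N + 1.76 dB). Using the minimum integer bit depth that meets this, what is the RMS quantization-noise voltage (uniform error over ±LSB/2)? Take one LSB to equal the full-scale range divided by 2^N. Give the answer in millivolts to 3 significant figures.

3.66 mV

Full-scale range = 26 V − (-26 V) = 52 V.
N ≥ (72.1 − 1.76)/6.02 = 11.684 → N_min = 12.
LSB = 52 V / 2^12 = 12.695 mV.
V_rms = LSB/√12 = 3.66 mV.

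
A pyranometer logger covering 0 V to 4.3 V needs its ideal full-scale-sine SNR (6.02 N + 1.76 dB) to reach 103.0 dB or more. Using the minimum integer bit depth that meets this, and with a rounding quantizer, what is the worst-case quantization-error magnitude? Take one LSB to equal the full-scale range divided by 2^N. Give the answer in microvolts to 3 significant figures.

16.4 µV

Span = 4.3 V.
Solving 6.02 N ≥ 103.0 − 1.76: N ≥ 16.817. Round up → N = 17.
LSB = 4.3 V / 2^17 = 32.806 µV.
Half an LSB is 16.4 µV.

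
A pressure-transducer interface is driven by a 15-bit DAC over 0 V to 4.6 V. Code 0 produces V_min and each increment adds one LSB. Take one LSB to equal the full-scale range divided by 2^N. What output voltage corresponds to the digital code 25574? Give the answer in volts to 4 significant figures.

3.590 V

Full-scale range = 4.6 V. LSB = 4.6 V / 2^15.
V_out = 0 + 25574 × (4.6/32768) V
      = 0 + 3.59010 = 3.59010 V.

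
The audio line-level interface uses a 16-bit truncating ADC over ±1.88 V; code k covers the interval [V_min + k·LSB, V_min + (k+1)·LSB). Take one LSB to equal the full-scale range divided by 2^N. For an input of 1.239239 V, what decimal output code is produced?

54367

Range = 1.88 − (-1.88) = 3.76 V. LSB = 3.76 V / 2^16 ≈ 57.37 µV.
V_in − V_min = 1.239239 − (-1.88) = 3.119239 V.
Divide by LSB: 3.119239 × 65536/3.76 = 54367.6721.
Truncating gives code 54367.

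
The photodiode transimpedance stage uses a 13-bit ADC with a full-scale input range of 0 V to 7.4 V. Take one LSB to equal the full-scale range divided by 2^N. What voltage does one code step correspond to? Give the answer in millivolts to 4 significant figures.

V_FS = 7.4 V.
There are 2^13 = 8192 steps.
One LSB is 7.4 V / 8192 = 0.9033 mV.

0.9033 mV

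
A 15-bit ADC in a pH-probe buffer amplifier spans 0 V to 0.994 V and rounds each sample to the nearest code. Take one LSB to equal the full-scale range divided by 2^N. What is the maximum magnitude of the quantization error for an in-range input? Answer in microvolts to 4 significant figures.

V_FS = 0.994 V.
LSB = 0.994 V / 2^15 = 30.3345 µV.
|e|_max = LSB/2 = 15.17 µV.

15.17 µV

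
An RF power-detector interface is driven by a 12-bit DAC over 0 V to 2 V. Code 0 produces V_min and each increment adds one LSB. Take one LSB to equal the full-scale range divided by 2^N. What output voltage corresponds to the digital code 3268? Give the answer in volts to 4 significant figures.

1.596 V

Full-scale range = 2 V. LSB = 2 V / 2^12.
V_out = 0 + 3268 × (2/4096) V
      = 0 V + 1.59570 V = 1.59570 V.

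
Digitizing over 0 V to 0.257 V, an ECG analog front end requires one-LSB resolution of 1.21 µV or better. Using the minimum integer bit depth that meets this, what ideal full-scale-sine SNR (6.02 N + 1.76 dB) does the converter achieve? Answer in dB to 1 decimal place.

Span = 0.257 V.
Levels needed ≥ 0.257/1.21 µV = 212400. 2^18 = 262144 suffices, so N_min = 18.
Ideal SNR at N = 18: 6.02·18 + 1.76 = 110.1 dB.

110.1 dB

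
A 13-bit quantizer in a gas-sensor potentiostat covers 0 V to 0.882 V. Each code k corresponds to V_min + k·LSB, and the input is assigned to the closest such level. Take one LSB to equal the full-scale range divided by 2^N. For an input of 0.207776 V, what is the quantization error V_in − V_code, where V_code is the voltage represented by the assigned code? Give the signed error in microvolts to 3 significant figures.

−19.4 µV

Range is 0.882 V. LSB = 0.882 V / 2^13 ≈ 107.7 µV.
Position in LSBs: (0.207776 − (0)) × 8192/0.882 = 1929.8197; rounding gives k = 1930.
V_code = 0 + (1930/8192) × 0.882 = 0.2077954102 V.
V_in − V_code = 0.207776 − (0.2077954102) = −19.4 µV.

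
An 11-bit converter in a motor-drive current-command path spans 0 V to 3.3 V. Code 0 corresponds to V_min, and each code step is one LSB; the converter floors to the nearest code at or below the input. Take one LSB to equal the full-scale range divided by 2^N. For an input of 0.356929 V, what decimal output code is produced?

Span = 3.3 V. LSB = 3.3 V / 2^11 ≈ 1.611 mV.
(V_in − V_min) × 2^11/range = (0.356929 − (0)) × 2048/3.3 = 221.512.
Floor → code = 221.

221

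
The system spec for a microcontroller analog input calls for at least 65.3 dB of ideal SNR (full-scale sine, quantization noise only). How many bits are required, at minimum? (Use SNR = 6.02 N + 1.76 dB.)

Solving 6.02 N ≥ 65.3 − 1.76: N ≥ 10.555. Round up → N = 11.

11 bits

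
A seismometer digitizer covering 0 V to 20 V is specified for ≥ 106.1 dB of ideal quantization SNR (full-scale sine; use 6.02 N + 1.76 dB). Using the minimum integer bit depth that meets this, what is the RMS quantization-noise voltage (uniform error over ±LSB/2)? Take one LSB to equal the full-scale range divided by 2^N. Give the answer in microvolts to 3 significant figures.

Full-scale range = 20 V.
6.02 N + 1.76 ≥ 106.1 gives N ≥ 17.332, so the minimum integer is 18.
One LSB is 20 V / 262144 = 76.294 µV.
RMS noise = LSB/√12 = 22.0 µV.

22.0 µV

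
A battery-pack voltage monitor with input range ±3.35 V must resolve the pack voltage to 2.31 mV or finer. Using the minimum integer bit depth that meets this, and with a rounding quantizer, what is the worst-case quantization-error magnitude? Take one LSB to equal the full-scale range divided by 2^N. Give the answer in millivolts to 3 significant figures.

Span: 3.35 V − (-3.35 V) = 6.7 V.
6.7 V / 2.31 mV = 2900. Since 2^11 = 2048 and 2^12 = 4096, N = 12.
LSB = 6.7 V ÷ 2^12 = 6.7/4096 V = 1.6357 mV.
Half an LSB is 0.818 mV.

0.818 mV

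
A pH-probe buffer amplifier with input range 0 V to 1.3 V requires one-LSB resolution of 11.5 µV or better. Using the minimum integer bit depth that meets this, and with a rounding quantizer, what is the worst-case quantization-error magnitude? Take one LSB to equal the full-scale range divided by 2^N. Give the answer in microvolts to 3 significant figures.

V_FS = 1.3 V.
1.3 V / 11.5 µV = 113000. Since 2^16 = 65536 and 2^17 = 131072, N = 17.
LSB = 1.3 V / 2^17 = 9.9182 µV.
Half an LSB is 4.96 µV.

4.96 µV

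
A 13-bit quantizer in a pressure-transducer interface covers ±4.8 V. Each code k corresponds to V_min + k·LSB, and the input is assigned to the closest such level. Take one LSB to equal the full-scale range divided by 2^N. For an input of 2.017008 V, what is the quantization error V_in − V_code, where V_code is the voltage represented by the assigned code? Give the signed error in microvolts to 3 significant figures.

+211 µV

The full-scale span is 4.8 − (-4.8) = 9.6 V. LSB = 9.6 V / 2^13 ≈ 1.172 mV.
Position in LSBs: (2.017008 − (-4.8)) × 8192/9.6 = 5817.1802; rounding gives k = 5817.
V_code = -4.8 + (5817/8192) × 9.6 = 2.016796875 V.
e = 2.017008 − (2.016796875) = +211 µV.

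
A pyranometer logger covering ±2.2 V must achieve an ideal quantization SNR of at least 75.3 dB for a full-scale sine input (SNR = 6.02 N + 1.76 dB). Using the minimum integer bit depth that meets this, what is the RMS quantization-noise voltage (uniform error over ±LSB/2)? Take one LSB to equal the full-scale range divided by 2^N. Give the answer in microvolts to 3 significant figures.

Span: 2.2 V − (-2.2 V) = 4.4 V.
Solving 6.02 N ≥ 75.3 − 1.76: N ≥ 12.216. Round up → N = 13.
LSB = 4.4 V / 2^13 = 0.53711 mV.
V_rms = LSB/√12 = 155 µV.

155 µV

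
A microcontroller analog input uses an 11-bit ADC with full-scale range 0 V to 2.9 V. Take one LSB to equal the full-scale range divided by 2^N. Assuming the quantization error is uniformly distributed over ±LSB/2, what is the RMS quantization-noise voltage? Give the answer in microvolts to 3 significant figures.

Range is 2.9 V.
Step size = 2.9/2048 V = 1.4160 mV.
For a uniform distribution on [−LSB/2, +LSB/2], V_rms = LSB/√12 = 1.4160 mV/3.4641 = 409 µV.

409 µV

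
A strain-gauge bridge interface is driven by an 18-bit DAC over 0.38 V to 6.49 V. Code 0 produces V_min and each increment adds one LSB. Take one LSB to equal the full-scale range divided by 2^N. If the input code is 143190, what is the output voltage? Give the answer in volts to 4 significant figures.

The full-scale span is 6.49 − (0.38) = 6.11 V. LSB = 6.11 V / 2^18.
V_out = V_min + code × LSB = 0.38 V + 143190 × 6.11 V / 262144
      = 0.38 V + 3.33744 V = 3.71744 V.

3.717 V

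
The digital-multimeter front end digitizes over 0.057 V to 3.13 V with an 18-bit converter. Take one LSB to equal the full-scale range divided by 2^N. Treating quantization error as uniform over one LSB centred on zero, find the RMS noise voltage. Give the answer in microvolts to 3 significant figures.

Span: 3.13 V − (0.057 V) = 3.073 V.
One LSB is 3.073 V / 262144 = 11.723 µV.
For a uniform distribution on [−LSB/2, +LSB/2], V_rms = LSB/√12 = 11.723 µV/3.4641 = 3.38 µV.

3.38 µV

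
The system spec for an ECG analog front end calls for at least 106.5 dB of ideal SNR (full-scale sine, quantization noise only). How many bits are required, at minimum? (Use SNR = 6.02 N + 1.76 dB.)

18 bits

6.02 N + 1.76 ≥ 106.5 gives N ≥ 17.399, so the minimum integer is 18.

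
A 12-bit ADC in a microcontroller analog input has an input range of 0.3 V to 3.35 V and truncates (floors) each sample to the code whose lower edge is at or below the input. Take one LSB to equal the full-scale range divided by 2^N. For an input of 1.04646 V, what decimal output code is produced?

1002

Full-scale range = 3.35 V − (0.3 V) = 3.05 V. LSB = 3.05 V / 2^12 ≈ 0.7446 mV.
code = ⌊(V_in − V_min)/LSB⌋ = ⌊(V_in − V_min) × 2^12 / range⌋
     = ⌊(1.04646 − (0.3)) × 4096 / 3.05⌋ = ⌊0.74646 × 4096/3.05⌋
     = ⌊1002.459⌋ = 1002.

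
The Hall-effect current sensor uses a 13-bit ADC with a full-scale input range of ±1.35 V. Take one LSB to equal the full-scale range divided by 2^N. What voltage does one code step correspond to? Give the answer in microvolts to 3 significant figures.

Span: 1.35 V − (-1.35 V) = 2.7 V.
There are 2^13 = 8192 steps.
Step size = 2.7/8192 V = 330 µV.

330 µV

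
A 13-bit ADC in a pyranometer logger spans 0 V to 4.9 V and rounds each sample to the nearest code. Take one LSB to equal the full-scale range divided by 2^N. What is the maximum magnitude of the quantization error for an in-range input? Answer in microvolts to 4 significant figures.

Range is 4.9 V.
LSB = 4.9 V / 2^13 = 0.598145 mV.
A rounding quantizer has |error| ≤ LSB/2 = 299.1 µV.

299.1 µV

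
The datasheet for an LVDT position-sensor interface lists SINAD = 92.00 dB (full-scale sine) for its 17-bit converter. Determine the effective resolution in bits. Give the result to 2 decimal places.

ENOB = (SINAD − 1.76) / 6.02 = (92.00 − 1.76) / 6.02 = 90.24 / 6.02 = 14.9900.

14.99 bits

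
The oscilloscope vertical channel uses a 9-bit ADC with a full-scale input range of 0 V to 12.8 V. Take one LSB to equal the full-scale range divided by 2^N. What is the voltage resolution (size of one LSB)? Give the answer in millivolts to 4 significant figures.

Range is 12.8 V.
2^9 = 512 levels.
One LSB is 12.8 V / 512 = 25.00 mV.

25.00 mV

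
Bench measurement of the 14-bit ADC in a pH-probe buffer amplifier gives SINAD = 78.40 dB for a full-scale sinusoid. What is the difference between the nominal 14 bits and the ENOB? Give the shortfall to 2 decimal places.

N_eff = (78.40 − 1.76)/6.02 = 12.7309 bits.
14 − 12.7309 = 1.27 bits below nominal.

1.27 bits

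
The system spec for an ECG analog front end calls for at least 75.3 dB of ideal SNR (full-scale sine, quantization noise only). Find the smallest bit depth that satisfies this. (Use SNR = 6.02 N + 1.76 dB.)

13 bits

6.02 N + 1.76 ≥ 75.3 gives N ≥ 12.216, so the minimum integer is 13.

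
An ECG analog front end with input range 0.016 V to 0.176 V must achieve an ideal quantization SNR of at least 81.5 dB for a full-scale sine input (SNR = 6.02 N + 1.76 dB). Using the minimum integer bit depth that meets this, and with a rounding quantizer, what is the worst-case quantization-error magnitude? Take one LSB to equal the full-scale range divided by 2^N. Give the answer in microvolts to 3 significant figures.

Range = 0.176 − (0.016) = 0.16 V.
N ≥ (81.5 − 1.76)/6.02 = 13.246 → N_min = 14.
Step size = 0.16/16384 V = 9.7656 µV.
|e|_max = LSB/2 = 4.88 µV.

4.88 µV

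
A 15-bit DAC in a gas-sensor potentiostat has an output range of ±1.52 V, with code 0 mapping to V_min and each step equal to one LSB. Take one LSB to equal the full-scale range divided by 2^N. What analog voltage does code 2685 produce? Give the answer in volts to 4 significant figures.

Full-scale range = 1.52 V − (-1.52 V) = 3.04 V. LSB = 3.04 V / 2^15.
V_out = -1.52 + 2685 × (3.04/32768) V
      = -1.52 + 0.249097 = -1.27090 V.

-1.271 V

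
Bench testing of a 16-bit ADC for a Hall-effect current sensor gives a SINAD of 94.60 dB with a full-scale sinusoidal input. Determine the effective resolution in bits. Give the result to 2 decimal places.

ENOB = (94.60 − 1.76)/6.02 = 15.4219 bits.

15.42 bits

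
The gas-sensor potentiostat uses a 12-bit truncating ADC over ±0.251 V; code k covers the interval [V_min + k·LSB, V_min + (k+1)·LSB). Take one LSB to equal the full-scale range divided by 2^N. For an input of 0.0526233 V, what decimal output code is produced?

2477

The full-scale span is 0.251 − (-0.251) = 0.502 V. LSB = 0.502 V / 2^12 ≈ 122.6 µV.
V_in − V_min = 0.0526233 − (-0.251) = 0.3036233 V.
Divide by LSB: 0.3036233 × 4096/0.502 = 2477.3726.
Truncating gives code 2477.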